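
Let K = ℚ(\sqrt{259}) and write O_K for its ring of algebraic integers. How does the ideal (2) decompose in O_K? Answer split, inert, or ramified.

d = 259 ≡ 3 (mod 4), so O_K = ℤ[√259] and disc(K) = 4d = 1036.
Ramification test: 2 | 1036. The prime 2 ramifies in K.

p ramifies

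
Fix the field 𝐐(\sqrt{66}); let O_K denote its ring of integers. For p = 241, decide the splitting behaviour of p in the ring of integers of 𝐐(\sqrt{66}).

d = 66 ≡ 2 (mod 4), so O_K = ℤ[√66] and disc(K) = 4d = 264.
241 ∤ 264, so 241 is unramified.
Legendre symbol by Euler's criterion: (66/241) ≡ 66^120 ≡ 240 (mod 241), i.e. (66/241) = -1.
(66/241) = -1, so 241 is inert.

inert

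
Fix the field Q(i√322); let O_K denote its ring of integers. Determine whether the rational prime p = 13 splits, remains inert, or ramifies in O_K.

-322 mod 4 = 2, hence disc K = 4·(-322) = -1288 and O_K = ℤ[√-322].
13 ∤ -1288, so 13 is unramified.
Legendre symbol by Euler's criterion: (-322/13) ≡ (-322)^6 ≡ 1 (mod 13), i.e. (-322/13) = 1.
d is a quadratic residue mod p, hence 13 splits in O_K.

p splits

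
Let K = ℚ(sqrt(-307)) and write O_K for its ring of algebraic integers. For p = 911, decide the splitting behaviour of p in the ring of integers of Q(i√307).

911 remains inert

d = -307 ≡ 1 (mod 4), so O_K = ℤ[(1+√-307)/2] and disc(K) = d = -307.
Since gcd(911, -307) = 1 the prime 911 does not ramify.
(-307/911) = 604^455 mod 911 = 910, giving Legendre symbol -1.
(-307/911) = -1, so 911 is inert.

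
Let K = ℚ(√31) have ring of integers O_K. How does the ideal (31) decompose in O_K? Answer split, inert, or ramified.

31 mod 4 = 3, hence disc K = 4·31 = 124 and O_K = ℤ[√31].
disc(K) = 124 = 31·4, so p = 31 is ramified.

ramified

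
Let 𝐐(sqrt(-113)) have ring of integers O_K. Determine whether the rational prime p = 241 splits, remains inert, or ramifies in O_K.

Since -113 ≢ 1 mod 4, the ring of integers is ℤ[√-113] with discriminant 4·(-113) = -452.
disc(K) = -452 is not divisible by 241; 241 is unramified.
(-113/241) = 128^120 mod 241 = 1, giving Legendre symbol 1.
d is a quadratic residue mod p, hence 241 splits in O_K.

split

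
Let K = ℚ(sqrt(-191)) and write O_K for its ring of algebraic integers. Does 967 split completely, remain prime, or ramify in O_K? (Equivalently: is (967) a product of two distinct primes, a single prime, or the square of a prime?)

-191 mod 4 = 1, hence disc K = -191 and O_K = ℤ[(1+√-191)/2].
disc(K) = -191 is not divisible by 967; 967 is unramified.
Legendre symbol by Euler's criterion: (-191/967) ≡ (-191)^483 ≡ 1 (mod 967), i.e. (-191/967) = 1.
(-191/967) = 1, so 967 splits.

split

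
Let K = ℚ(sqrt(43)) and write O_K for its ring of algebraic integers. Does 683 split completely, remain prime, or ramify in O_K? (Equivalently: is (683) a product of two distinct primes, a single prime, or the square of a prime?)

43 mod 4 = 3, hence disc K = 4·43 = 172 and O_K = ℤ[√43].
Since gcd(683, 172) = 1 the prime 683 does not ramify.
Compute (43/683) via Euler: 43^((683-1)/2) mod 683 = 682, so (43/683) = -1.
(43/683) = -1, so 683 is inert.

remains prime (inert)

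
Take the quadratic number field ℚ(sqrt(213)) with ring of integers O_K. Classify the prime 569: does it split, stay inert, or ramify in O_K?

inert

Since 213 ≡ 1 mod 4, the ring of integers is ℤ[(1+√213)/2] with discriminant 213.
569 ∤ 213, so 569 is unramified.
Legendre symbol by Euler's criterion: (213/569) ≡ 213^284 ≡ 568 (mod 569), i.e. (213/569) = -1.
Legendre symbol -1 ⇒ 569 is inert.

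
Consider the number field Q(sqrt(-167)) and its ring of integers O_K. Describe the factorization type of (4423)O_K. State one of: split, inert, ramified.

Since -167 ≡ 1 mod 4, the ring of integers is ℤ[(1+√-167)/2] with discriminant -167.
4423 ∤ -167, so 4423 is unramified.
Euler's criterion: (-167)^2211 mod 4423 = 1. Thus (-167|4423) = 1.
d is a quadratic residue mod p, hence 4423 splits in O_K.

split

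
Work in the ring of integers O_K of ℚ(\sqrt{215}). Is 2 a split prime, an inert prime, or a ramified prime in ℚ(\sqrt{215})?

215 mod 4 = 3, hence disc K = 4·215 = 860 and O_K = ℤ[√215].
2 divides disc(K) = 860, so 2 ramifies.

2 is ramified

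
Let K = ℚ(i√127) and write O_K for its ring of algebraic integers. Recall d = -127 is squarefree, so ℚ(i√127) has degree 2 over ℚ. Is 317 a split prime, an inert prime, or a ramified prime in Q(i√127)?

-127 mod 4 = 1, hence disc K = -127 and O_K = ℤ[(1+√-127)/2].
disc(K) = -127 is not divisible by 317; 317 is unramified.
Euler's criterion: (-127)^158 mod 317 = 316. Thus (-127|317) = -1.
Legendre symbol -1 ⇒ 317 is inert.

317 remains inert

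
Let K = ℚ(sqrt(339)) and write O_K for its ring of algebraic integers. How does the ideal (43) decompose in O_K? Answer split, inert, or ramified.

split

339 mod 4 = 3, hence disc K = 4·339 = 1356 and O_K = ℤ[√339].
43 ∤ 1356, so 43 is unramified.
Compute (339/43) via Euler: 38^((43-1)/2) mod 43 = 1, so (339/43) = 1.
d is a quadratic residue mod p, hence 43 splits in O_K.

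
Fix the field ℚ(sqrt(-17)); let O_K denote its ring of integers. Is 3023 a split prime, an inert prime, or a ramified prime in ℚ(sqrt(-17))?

3023 splits in O_K

d = -17 ≡ 3 (mod 4), so O_K = ℤ[√-17] and disc(K) = 4d = -68.
3023 ∤ -68, so 3023 is unramified.
(-17/3023) = 3006^1511 mod 3023 = 1, giving Legendre symbol 1.
Legendre symbol 1 ⇒ 3023 is split.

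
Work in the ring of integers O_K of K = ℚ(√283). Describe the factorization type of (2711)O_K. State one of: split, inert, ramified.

inert — (2711) stays prime in O_K

283 mod 4 = 3, hence disc K = 4·283 = 1132 and O_K = ℤ[√283].
Since gcd(2711, 1132) = 1 the prime 2711 does not ramify.
Legendre symbol by Euler's criterion: (283/2711) ≡ 283^1355 ≡ 2710 (mod 2711), i.e. (283/2711) = -1.
(283/2711) = -1, so 2711 is inert.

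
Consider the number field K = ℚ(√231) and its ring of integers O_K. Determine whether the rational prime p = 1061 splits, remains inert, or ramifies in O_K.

d = 231 ≡ 3 (mod 4), so O_K = ℤ[√231] and disc(K) = 4d = 924.
1061 ∤ 924, so 1061 is unramified.
Compute (231/1061) via Euler: 231^((1061-1)/2) mod 1061 = 1060, so (231/1061) = -1.
Legendre symbol -1 ⇒ 1061 is inert.

1061 remains inert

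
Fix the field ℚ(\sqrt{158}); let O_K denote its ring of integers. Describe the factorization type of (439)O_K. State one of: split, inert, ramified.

Since 158 ≢ 1 mod 4, the ring of integers is ℤ[√158] with discriminant 4·158 = 632.
disc(K) = 632 is not divisible by 439; 439 is unramified.
Compute (158/439) via Euler: 158^((439-1)/2) mod 439 = 438, so (158/439) = -1.
d is a non-residue mod p, hence 439 remains inert in O_K.

inert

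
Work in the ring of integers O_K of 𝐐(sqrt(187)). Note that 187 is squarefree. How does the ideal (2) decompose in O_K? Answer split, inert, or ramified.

ramified — (2) = 𝔭²

d = 187 ≡ 3 (mod 4), so O_K = ℤ[√187] and disc(K) = 4d = 748.
2 divides disc(K) = 748, so 2 ramifies.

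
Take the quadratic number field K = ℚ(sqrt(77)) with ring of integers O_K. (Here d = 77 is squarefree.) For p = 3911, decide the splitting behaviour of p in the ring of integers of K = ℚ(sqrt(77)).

p splits

77 mod 4 = 1, hence disc K = 77 and O_K = ℤ[(1+√77)/2].
3911 ∤ 77, so 3911 is unramified.
Legendre symbol by Euler's criterion: (77/3911) ≡ 77^1955 ≡ 1 (mod 3911), i.e. (77/3911) = 1.
d is a quadratic residue mod p, hence 3911 splits in O_K.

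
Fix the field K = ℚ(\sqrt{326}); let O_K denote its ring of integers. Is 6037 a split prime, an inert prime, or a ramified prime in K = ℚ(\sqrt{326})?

inert

Since 326 ≢ 1 mod 4, the ring of integers is ℤ[√326] with discriminant 4·326 = 1304.
disc(K) = 1304 is not divisible by 6037; 6037 is unramified.
Compute (326/6037) via Euler: 326^((6037-1)/2) mod 6037 = 6036, so (326/6037) = -1.
(326/6037) = -1, so 6037 is inert.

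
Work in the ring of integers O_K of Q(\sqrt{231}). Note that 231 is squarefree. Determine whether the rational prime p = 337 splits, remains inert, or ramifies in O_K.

337 remains inert

Since 231 ≢ 1 mod 4, the ring of integers is ℤ[√231] with discriminant 4·231 = 924.
Since gcd(337, 924) = 1 the prime 337 does not ramify.
Legendre symbol by Euler's criterion: (231/337) ≡ 231^168 ≡ 336 (mod 337), i.e. (231/337) = -1.
(231/337) = -1, so 337 is inert.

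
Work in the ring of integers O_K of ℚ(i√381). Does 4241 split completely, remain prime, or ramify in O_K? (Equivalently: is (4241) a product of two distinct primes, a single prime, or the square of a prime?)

4241 remains inert

d = -381 ≡ 3 (mod 4), so O_K = ℤ[√-381] and disc(K) = 4d = -1524.
Since gcd(4241, -1524) = 1 the prime 4241 does not ramify.
Euler's criterion: (-381)^2120 mod 4241 = 4240. Thus (-381|4241) = -1.
d is a non-residue mod p, hence 4241 remains inert in O_K.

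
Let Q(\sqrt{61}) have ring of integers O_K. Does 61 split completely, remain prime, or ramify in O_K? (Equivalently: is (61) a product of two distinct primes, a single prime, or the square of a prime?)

61 is ramified

61 mod 4 = 1, hence disc K = 61 and O_K = ℤ[(1+√61)/2].
Ramification test: 61 | 61. The prime 61 ramifies in K.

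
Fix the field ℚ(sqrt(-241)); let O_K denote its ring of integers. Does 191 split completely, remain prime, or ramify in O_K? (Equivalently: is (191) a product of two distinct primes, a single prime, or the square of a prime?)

-241 mod 4 = 3, hence disc K = 4·(-241) = -964 and O_K = ℤ[√-241].
191 ∤ -964, so 191 is unramified.
(-241/191) = 141^95 mod 191 = 190, giving Legendre symbol -1.
d is a non-residue mod p, hence 191 remains inert in O_K.

remains prime (inert)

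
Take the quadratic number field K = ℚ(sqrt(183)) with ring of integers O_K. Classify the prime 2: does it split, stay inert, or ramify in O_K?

p ramifies

d = 183 ≡ 3 (mod 4), so O_K = ℤ[√183] and disc(K) = 4d = 732.
2 divides disc(K) = 732, so 2 ramifies.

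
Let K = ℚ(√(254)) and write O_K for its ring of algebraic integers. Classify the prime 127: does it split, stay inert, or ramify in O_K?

Since 254 ≢ 1 mod 4, the ring of integers is ℤ[√254] with discriminant 4·254 = 1016.
Ramification test: 127 | 1016. The prime 127 ramifies in K.

127 is ramified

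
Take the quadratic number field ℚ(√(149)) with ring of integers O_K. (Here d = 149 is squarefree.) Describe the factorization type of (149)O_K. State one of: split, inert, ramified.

149 mod 4 = 1, hence disc K = 149 and O_K = ℤ[(1+√149)/2].
149 divides disc(K) = 149, so 149 ramifies.

ramified — (149) = 𝔭²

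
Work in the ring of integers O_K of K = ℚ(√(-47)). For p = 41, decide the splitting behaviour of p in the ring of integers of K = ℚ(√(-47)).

inert — (41) stays prime in O_K

d = -47 ≡ 1 (mod 4), so O_K = ℤ[(1+√-47)/2] and disc(K) = d = -47.
41 ∤ -47, so 41 is unramified.
Euler's criterion: (-47)^20 mod 41 = 40. Thus (-47|41) = -1.
(-47/41) = -1, so 41 is inert.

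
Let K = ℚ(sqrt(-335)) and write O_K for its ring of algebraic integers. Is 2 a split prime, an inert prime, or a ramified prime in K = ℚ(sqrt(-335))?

-335 mod 4 = 1, hence disc K = -335 and O_K = ℤ[(1+√-335)/2].
Since gcd(2, -335) = 1 the prime 2 does not ramify.
For p = 2 with d ≡ 1 (mod 4): d mod 8 = 1, so 2 splits.

split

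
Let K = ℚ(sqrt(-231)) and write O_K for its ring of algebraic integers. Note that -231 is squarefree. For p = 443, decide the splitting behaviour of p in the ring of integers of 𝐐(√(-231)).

443 remains inert

-231 mod 4 = 1, hence disc K = -231 and O_K = ℤ[(1+√-231)/2].
443 ∤ -231, so 443 is unramified.
Compute (-231/443) via Euler: 212^((443-1)/2) mod 443 = 442, so (-231/443) = -1.
Legendre symbol -1 ⇒ 443 is inert.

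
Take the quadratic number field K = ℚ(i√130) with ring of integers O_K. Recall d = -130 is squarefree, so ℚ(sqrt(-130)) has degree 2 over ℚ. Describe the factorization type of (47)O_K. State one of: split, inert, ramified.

d = -130 ≡ 2 (mod 4), so O_K = ℤ[√-130] and disc(K) = 4d = -520.
Since gcd(47, -520) = 1 the prime 47 does not ramify.
Euler's criterion: (-130)^23 mod 47 = 46. Thus (-130|47) = -1.
d is a non-residue mod p, hence 47 remains inert in O_K.

inert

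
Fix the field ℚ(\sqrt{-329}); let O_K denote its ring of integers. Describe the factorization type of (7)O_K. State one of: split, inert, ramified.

-329 mod 4 = 3, hence disc K = 4·(-329) = -1316 and O_K = ℤ[√-329].
7 divides disc(K) = -1316, so 7 ramifies.

ramifies in O_K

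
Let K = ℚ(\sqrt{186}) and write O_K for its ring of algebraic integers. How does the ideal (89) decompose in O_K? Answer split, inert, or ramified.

split

Since 186 ≢ 1 mod 4, the ring of integers is ℤ[√186] with discriminant 4·186 = 744.
disc(K) = 744 is not divisible by 89; 89 is unramified.
Euler's criterion: 186^44 mod 89 = 1. Thus (186|89) = 1.
(186/89) = 1, so 89 splits.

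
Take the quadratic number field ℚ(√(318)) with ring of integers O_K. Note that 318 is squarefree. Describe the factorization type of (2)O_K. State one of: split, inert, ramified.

d = 318 ≡ 2 (mod 4), so O_K = ℤ[√318] and disc(K) = 4d = 1272.
2 divides disc(K) = 1272, so 2 ramifies.

2 is ramified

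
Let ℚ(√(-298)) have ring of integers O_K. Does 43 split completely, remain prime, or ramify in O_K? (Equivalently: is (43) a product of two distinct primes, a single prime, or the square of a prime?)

inert — (43) stays prime in O_K

-298 mod 4 = 2, hence disc K = 4·(-298) = -1192 and O_K = ℤ[√-298].
43 ∤ -1192, so 43 is unramified.
Euler's criterion: (-298)^21 mod 43 = 42. Thus (-298|43) = -1.
d is a non-residue mod p, hence 43 remains inert in O_K.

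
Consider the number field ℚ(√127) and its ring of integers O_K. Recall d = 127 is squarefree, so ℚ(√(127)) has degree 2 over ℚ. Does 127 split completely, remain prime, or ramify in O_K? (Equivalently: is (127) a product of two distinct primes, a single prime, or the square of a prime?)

d = 127 ≡ 3 (mod 4), so O_K = ℤ[√127] and disc(K) = 4d = 508.
disc(K) = 508 = 127·4, so p = 127 is ramified.

ramified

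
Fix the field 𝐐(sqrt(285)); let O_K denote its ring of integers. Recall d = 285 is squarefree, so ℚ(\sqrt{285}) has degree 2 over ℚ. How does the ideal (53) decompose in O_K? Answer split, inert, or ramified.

53 remains inert

285 mod 4 = 1, hence disc K = 285 and O_K = ℤ[(1+√285)/2].
53 ∤ 285, so 53 is unramified.
Compute (285/53) via Euler: 20^((53-1)/2) mod 53 = 52, so (285/53) = -1.
d is a non-residue mod p, hence 53 remains inert in O_K.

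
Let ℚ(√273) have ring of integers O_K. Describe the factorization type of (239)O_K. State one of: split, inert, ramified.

273 mod 4 = 1, hence disc K = 273 and O_K = ℤ[(1+√273)/2].
disc(K) = 273 is not divisible by 239; 239 is unramified.
Legendre symbol by Euler's criterion: (273/239) ≡ 273^119 ≡ 1 (mod 239), i.e. (273/239) = 1.
(273/239) = 1, so 239 splits.

split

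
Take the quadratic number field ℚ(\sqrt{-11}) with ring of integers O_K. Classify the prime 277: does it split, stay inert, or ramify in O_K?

-11 mod 4 = 1, hence disc K = -11 and O_K = ℤ[(1+√-11)/2].
disc(K) = -11 is not divisible by 277; 277 is unramified.
(-11/277) = 266^138 mod 277 = 276, giving Legendre symbol -1.
d is a non-residue mod p, hence 277 remains inert in O_K.

inert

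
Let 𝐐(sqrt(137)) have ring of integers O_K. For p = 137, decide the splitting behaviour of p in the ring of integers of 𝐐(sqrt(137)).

d = 137 ≡ 1 (mod 4), so O_K = ℤ[(1+√137)/2] and disc(K) = d = 137.
Ramification test: 137 | 137. The prime 137 ramifies in K.

p ramifies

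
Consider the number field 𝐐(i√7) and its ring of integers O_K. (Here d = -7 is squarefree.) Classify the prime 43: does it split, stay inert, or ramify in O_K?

split — (43) = 𝔭₁𝔭₂ with 𝔭₁ ≠ 𝔭₂

Since -7 ≡ 1 mod 4, the ring of integers is ℤ[(1+√-7)/2] with discriminant -7.
43 ∤ -7, so 43 is unramified.
(-7/43) = 36^21 mod 43 = 1, giving Legendre symbol 1.
(-7/43) = 1, so 43 splits.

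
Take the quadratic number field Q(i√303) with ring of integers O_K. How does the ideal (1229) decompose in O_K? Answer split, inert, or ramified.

inert — (1229) stays prime in O_K

Since -303 ≡ 1 mod 4, the ring of integers is ℤ[(1+√-303)/2] with discriminant -303.
1229 ∤ -303, so 1229 is unramified.
Euler's criterion: (-303)^614 mod 1229 = 1228. Thus (-303|1229) = -1.
Legendre symbol -1 ⇒ 1229 is inert.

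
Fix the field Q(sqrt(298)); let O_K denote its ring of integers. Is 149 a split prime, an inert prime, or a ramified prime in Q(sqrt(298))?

149 is ramified

d = 298 ≡ 2 (mod 4), so O_K = ℤ[√298] and disc(K) = 4d = 1192.
disc(K) = 1192 = 149·8, so p = 149 is ramified.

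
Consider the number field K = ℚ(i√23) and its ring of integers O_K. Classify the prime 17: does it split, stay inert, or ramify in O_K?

17 remains inert

Since -23 ≡ 1 mod 4, the ring of integers is ℤ[(1+√-23)/2] with discriminant -23.
Since gcd(17, -23) = 1 the prime 17 does not ramify.
Compute (-23/17) via Euler: 11^((17-1)/2) mod 17 = 16, so (-23/17) = -1.
d is a non-residue mod p, hence 17 remains inert in O_K.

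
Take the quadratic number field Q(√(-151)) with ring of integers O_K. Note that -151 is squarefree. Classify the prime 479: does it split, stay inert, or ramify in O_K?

inert

d = -151 ≡ 1 (mod 4), so O_K = ℤ[(1+√-151)/2] and disc(K) = d = -151.
disc(K) = -151 is not divisible by 479; 479 is unramified.
Compute (-151/479) via Euler: 328^((479-1)/2) mod 479 = 478, so (-151/479) = -1.
d is a non-residue mod p, hence 479 remains inert in O_K.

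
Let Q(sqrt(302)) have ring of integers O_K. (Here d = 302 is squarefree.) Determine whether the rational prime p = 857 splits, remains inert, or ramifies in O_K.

p is inert

302 mod 4 = 2, hence disc K = 4·302 = 1208 and O_K = ℤ[√302].
Since gcd(857, 1208) = 1 the prime 857 does not ramify.
Legendre symbol by Euler's criterion: (302/857) ≡ 302^428 ≡ 856 (mod 857), i.e. (302/857) = -1.
Legendre symbol -1 ⇒ 857 is inert.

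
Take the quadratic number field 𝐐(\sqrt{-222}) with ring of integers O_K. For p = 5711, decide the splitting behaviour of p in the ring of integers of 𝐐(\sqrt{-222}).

split — (5711) = 𝔭₁𝔭₂ with 𝔭₁ ≠ 𝔭₂

Since -222 ≢ 1 mod 4, the ring of integers is ℤ[√-222] with discriminant 4·(-222) = -888.
disc(K) = -888 is not divisible by 5711; 5711 is unramified.
Compute (-222/5711) via Euler: 5489^((5711-1)/2) mod 5711 = 1, so (-222/5711) = 1.
d is a quadratic residue mod p, hence 5711 splits in O_K.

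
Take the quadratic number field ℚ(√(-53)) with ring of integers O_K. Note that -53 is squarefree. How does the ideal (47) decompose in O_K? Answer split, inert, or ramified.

remains prime (inert)

d = -53 ≡ 3 (mod 4), so O_K = ℤ[√-53] and disc(K) = 4d = -212.
disc(K) = -212 is not divisible by 47; 47 is unramified.
Compute (-53/47) via Euler: 41^((47-1)/2) mod 47 = 46, so (-53/47) = -1.
d is a non-residue mod p, hence 47 remains inert in O_K.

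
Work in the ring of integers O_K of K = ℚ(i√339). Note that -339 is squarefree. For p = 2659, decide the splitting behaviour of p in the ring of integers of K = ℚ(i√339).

2659 splits in O_K

-339 mod 4 = 1, hence disc K = -339 and O_K = ℤ[(1+√-339)/2].
disc(K) = -339 is not divisible by 2659; 2659 is unramified.
Euler's criterion: (-339)^1329 mod 2659 = 1. Thus (-339|2659) = 1.
d is a quadratic residue mod p, hence 2659 splits in O_K.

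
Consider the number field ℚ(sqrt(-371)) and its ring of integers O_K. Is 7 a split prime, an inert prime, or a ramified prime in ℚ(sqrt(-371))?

-371 mod 4 = 1, hence disc K = -371 and O_K = ℤ[(1+√-371)/2].
disc(K) = -371 = 7·(-53), so p = 7 is ramified.

7 is ramified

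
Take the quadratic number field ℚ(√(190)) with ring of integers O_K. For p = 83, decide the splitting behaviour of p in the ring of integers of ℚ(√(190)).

d = 190 ≡ 2 (mod 4), so O_K = ℤ[√190] and disc(K) = 4d = 760.
83 ∤ 760, so 83 is unramified.
Euler's criterion: 190^41 mod 83 = 82. Thus (190|83) = -1.
(190/83) = -1, so 83 is inert.

p is inert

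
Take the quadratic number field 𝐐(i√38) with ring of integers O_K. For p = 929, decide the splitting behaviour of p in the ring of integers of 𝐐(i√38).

d = -38 ≡ 2 (mod 4), so O_K = ℤ[√-38] and disc(K) = 4d = -152.
Since gcd(929, -152) = 1 the prime 929 does not ramify.
(-38/929) = 891^464 mod 929 = 1, giving Legendre symbol 1.
d is a quadratic residue mod p, hence 929 splits in O_K.

splits completely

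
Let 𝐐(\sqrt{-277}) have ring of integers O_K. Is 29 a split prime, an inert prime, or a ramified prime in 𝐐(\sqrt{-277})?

splits completely

d = -277 ≡ 3 (mod 4), so O_K = ℤ[√-277] and disc(K) = 4d = -1108.
29 ∤ -1108, so 29 is unramified.
Compute (-277/29) via Euler: 13^((29-1)/2) mod 29 = 1, so (-277/29) = 1.
Legendre symbol 1 ⇒ 29 is split.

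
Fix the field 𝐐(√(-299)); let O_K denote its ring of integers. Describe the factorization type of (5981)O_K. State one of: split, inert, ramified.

split — (5981) = 𝔭₁𝔭₂ with 𝔭₁ ≠ 𝔭₂

d = -299 ≡ 1 (mod 4), so O_K = ℤ[(1+√-299)/2] and disc(K) = d = -299.
5981 ∤ -299, so 5981 is unramified.
Compute (-299/5981) via Euler: 5682^((5981-1)/2) mod 5981 = 1, so (-299/5981) = 1.
Legendre symbol 1 ⇒ 5981 is split.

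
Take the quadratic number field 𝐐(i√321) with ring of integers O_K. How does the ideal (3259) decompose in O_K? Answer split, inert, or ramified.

-321 mod 4 = 3, hence disc K = 4·(-321) = -1284 and O_K = ℤ[√-321].
Since gcd(3259, -1284) = 1 the prime 3259 does not ramify.
(-321/3259) = 2938^1629 mod 3259 = 3258, giving Legendre symbol -1.
Legendre symbol -1 ⇒ 3259 is inert.

p is inert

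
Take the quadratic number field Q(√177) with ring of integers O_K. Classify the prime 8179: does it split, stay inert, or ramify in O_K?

inert

d = 177 ≡ 1 (mod 4), so O_K = ℤ[(1+√177)/2] and disc(K) = d = 177.
disc(K) = 177 is not divisible by 8179; 8179 is unramified.
Legendre symbol by Euler's criterion: (177/8179) ≡ 177^4089 ≡ 8178 (mod 8179), i.e. (177/8179) = -1.
(177/8179) = -1, so 8179 is inert.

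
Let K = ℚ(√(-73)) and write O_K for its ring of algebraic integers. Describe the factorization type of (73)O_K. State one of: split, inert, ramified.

Since -73 ≢ 1 mod 4, the ring of integers is ℤ[√-73] with discriminant 4·(-73) = -292.
Ramification test: 73 | -292. The prime 73 ramifies in K.

ramifies in O_K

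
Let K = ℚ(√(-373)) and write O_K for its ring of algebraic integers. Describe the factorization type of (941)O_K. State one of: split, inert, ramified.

-373 mod 4 = 3, hence disc K = 4·(-373) = -1492 and O_K = ℤ[√-373].
941 ∤ -1492, so 941 is unramified.
Euler's criterion: (-373)^470 mod 941 = 940. Thus (-373|941) = -1.
Legendre symbol -1 ⇒ 941 is inert.

941 remains inert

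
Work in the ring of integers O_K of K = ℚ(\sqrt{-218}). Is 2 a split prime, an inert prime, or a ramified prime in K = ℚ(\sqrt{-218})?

2 is ramified

d = -218 ≡ 2 (mod 4), so O_K = ℤ[√-218] and disc(K) = 4d = -872.
2 divides disc(K) = -872, so 2 ramifies.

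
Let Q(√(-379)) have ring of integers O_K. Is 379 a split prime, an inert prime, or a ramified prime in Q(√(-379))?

-379 mod 4 = 1, hence disc K = -379 and O_K = ℤ[(1+√-379)/2].
Ramification test: 379 | -379. The prime 379 ramifies in K.

379 is ramified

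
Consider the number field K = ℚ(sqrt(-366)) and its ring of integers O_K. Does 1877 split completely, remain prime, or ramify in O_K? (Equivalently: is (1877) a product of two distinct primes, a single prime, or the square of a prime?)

p splits

-366 mod 4 = 2, hence disc K = 4·(-366) = -1464 and O_K = ℤ[√-366].
1877 ∤ -1464, so 1877 is unramified.
Compute (-366/1877) via Euler: 1511^((1877-1)/2) mod 1877 = 1, so (-366/1877) = 1.
d is a quadratic residue mod p, hence 1877 splits in O_K.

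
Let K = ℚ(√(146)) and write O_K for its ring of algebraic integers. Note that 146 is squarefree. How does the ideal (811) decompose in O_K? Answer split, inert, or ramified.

remains prime (inert)

Since 146 ≢ 1 mod 4, the ring of integers is ℤ[√146] with discriminant 4·146 = 584.
disc(K) = 584 is not divisible by 811; 811 is unramified.
(146/811) = 146^405 mod 811 = 810, giving Legendre symbol -1.
d is a non-residue mod p, hence 811 remains inert in O_K.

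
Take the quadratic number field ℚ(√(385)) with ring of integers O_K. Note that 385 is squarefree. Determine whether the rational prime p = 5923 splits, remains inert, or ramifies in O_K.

Since 385 ≡ 1 mod 4, the ring of integers is ℤ[(1+√385)/2] with discriminant 385.
Since gcd(5923, 385) = 1 the prime 5923 does not ramify.
Compute (385/5923) via Euler: 385^((5923-1)/2) mod 5923 = 5922, so (385/5923) = -1.
Legendre symbol -1 ⇒ 5923 is inert.

inert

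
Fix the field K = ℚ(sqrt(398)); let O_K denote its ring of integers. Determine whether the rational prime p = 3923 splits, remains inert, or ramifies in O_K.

p is inert

Since 398 ≢ 1 mod 4, the ring of integers is ℤ[√398] with discriminant 4·398 = 1592.
disc(K) = 1592 is not divisible by 3923; 3923 is unramified.
(398/3923) = 398^1961 mod 3923 = 3922, giving Legendre symbol -1.
Legendre symbol -1 ⇒ 3923 is inert.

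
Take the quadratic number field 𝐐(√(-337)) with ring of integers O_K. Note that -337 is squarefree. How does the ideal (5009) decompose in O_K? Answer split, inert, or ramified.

-337 mod 4 = 3, hence disc K = 4·(-337) = -1348 and O_K = ℤ[√-337].
Since gcd(5009, -1348) = 1 the prime 5009 does not ramify.
(-337/5009) = 4672^2504 mod 5009 = 5008, giving Legendre symbol -1.
Legendre symbol -1 ⇒ 5009 is inert.

remains prime (inert)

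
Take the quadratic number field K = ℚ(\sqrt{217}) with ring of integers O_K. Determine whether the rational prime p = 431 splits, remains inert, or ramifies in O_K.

d = 217 ≡ 1 (mod 4), so O_K = ℤ[(1+√217)/2] and disc(K) = d = 217.
disc(K) = 217 is not divisible by 431; 431 is unramified.
Legendre symbol by Euler's criterion: (217/431) ≡ 217^215 ≡ 1 (mod 431), i.e. (217/431) = 1.
Legendre symbol 1 ⇒ 431 is split.

431 splits in O_K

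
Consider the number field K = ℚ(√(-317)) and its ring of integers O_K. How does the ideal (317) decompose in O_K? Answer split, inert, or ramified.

p ramifies

d = -317 ≡ 3 (mod 4), so O_K = ℤ[√-317] and disc(K) = 4d = -1268.
disc(K) = -1268 = 317·(-4), so p = 317 is ramified.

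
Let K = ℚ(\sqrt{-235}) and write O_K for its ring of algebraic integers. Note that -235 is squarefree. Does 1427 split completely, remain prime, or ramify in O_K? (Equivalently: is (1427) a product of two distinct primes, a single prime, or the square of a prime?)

d = -235 ≡ 1 (mod 4), so O_K = ℤ[(1+√-235)/2] and disc(K) = d = -235.
disc(K) = -235 is not divisible by 1427; 1427 is unramified.
Legendre symbol by Euler's criterion: (-235/1427) ≡ (-235)^713 ≡ 1426 (mod 1427), i.e. (-235/1427) = -1.
Legendre symbol -1 ⇒ 1427 is inert.

inert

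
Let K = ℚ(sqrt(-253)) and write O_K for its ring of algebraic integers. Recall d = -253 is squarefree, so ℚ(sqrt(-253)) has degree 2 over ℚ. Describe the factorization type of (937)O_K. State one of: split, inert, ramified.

937 splits in O_K

-253 mod 4 = 3, hence disc K = 4·(-253) = -1012 and O_K = ℤ[√-253].
937 ∤ -1012, so 937 is unramified.
Legendre symbol by Euler's criterion: (-253/937) ≡ (-253)^468 ≡ 1 (mod 937), i.e. (-253/937) = 1.
d is a quadratic residue mod p, hence 937 splits in O_K.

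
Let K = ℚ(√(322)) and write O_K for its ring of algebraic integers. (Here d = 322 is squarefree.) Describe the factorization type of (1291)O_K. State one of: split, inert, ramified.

d = 322 ≡ 2 (mod 4), so O_K = ℤ[√322] and disc(K) = 4d = 1288.
1291 ∤ 1288, so 1291 is unramified.
Euler's criterion: 322^645 mod 1291 = 1. Thus (322|1291) = 1.
Legendre symbol 1 ⇒ 1291 is split.

p splits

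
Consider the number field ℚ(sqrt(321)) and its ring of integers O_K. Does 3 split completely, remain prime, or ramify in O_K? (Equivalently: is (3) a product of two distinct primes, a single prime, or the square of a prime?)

ramifies in O_K

d = 321 ≡ 1 (mod 4), so O_K = ℤ[(1+√321)/2] and disc(K) = d = 321.
3 divides disc(K) = 321, so 3 ramifies.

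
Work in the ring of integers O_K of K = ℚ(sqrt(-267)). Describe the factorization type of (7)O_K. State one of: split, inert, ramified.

7 remains inert

-267 mod 4 = 1, hence disc K = -267 and O_K = ℤ[(1+√-267)/2].
7 ∤ -267, so 7 is unramified.
Legendre symbol by Euler's criterion: (-267/7) ≡ (-267)^3 ≡ 6 (mod 7), i.e. (-267/7) = -1.
Legendre symbol -1 ⇒ 7 is inert.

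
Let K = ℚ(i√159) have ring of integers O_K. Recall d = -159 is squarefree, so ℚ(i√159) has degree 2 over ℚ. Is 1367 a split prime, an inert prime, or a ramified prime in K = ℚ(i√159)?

inert

d = -159 ≡ 1 (mod 4), so O_K = ℤ[(1+√-159)/2] and disc(K) = d = -159.
Since gcd(1367, -159) = 1 the prime 1367 does not ramify.
Legendre symbol by Euler's criterion: (-159/1367) ≡ (-159)^683 ≡ 1366 (mod 1367), i.e. (-159/1367) = -1.
Legendre symbol -1 ⇒ 1367 is inert.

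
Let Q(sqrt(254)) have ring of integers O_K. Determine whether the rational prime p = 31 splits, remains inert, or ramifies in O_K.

Since 254 ≢ 1 mod 4, the ring of integers is ℤ[√254] with discriminant 4·254 = 1016.
disc(K) = 1016 is not divisible by 31; 31 is unramified.
Legendre symbol by Euler's criterion: (254/31) ≡ 254^15 ≡ 30 (mod 31), i.e. (254/31) = -1.
Legendre symbol -1 ⇒ 31 is inert.

31 remains inert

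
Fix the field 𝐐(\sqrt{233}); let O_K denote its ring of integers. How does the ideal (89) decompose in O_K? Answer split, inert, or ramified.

Since 233 ≡ 1 mod 4, the ring of integers is ℤ[(1+√233)/2] with discriminant 233.
89 ∤ 233, so 89 is unramified.
(233/89) = 55^44 mod 89 = 1, giving Legendre symbol 1.
d is a quadratic residue mod p, hence 89 splits in O_K.

split — (89) = 𝔭₁𝔭₂ with 𝔭₁ ≠ 𝔭₂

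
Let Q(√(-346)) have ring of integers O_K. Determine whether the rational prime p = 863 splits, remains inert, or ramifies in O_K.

-346 mod 4 = 2, hence disc K = 4·(-346) = -1384 and O_K = ℤ[√-346].
Since gcd(863, -1384) = 1 the prime 863 does not ramify.
Legendre symbol by Euler's criterion: (-346/863) ≡ (-346)^431 ≡ 1 (mod 863), i.e. (-346/863) = 1.
(-346/863) = 1, so 863 splits.

p splits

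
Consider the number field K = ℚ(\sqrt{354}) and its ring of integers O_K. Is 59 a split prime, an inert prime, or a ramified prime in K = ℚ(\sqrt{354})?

p ramifies

d = 354 ≡ 2 (mod 4), so O_K = ℤ[√354] and disc(K) = 4d = 1416.
Ramification test: 59 | 1416. The prime 59 ramifies in K.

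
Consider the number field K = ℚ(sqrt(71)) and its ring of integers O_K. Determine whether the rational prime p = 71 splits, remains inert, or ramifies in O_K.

d = 71 ≡ 3 (mod 4), so O_K = ℤ[√71] and disc(K) = 4d = 284.
disc(K) = 284 = 71·4, so p = 71 is ramified.

71 is ramified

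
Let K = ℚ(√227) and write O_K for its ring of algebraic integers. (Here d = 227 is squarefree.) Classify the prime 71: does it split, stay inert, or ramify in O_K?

inert

d = 227 ≡ 3 (mod 4), so O_K = ℤ[√227] and disc(K) = 4d = 908.
disc(K) = 908 is not divisible by 71; 71 is unramified.
Euler's criterion: 227^35 mod 71 = 70. Thus (227|71) = -1.
(227/71) = -1, so 71 is inert.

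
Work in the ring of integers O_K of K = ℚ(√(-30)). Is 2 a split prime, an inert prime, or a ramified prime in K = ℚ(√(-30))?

p ramifies

d = -30 ≡ 2 (mod 4), so O_K = ℤ[√-30] and disc(K) = 4d = -120.
2 divides disc(K) = -120, so 2 ramifies.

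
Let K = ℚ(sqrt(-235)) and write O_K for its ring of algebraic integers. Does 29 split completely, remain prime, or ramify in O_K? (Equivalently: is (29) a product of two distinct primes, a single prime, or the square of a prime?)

inert

-235 mod 4 = 1, hence disc K = -235 and O_K = ℤ[(1+√-235)/2].
Since gcd(29, -235) = 1 the prime 29 does not ramify.
Compute (-235/29) via Euler: 26^((29-1)/2) mod 29 = 28, so (-235/29) = -1.
d is a non-residue mod p, hence 29 remains inert in O_K.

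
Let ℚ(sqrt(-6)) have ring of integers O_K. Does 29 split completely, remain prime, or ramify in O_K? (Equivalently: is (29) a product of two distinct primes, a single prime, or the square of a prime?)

d = -6 ≡ 2 (mod 4), so O_K = ℤ[√-6] and disc(K) = 4d = -24.
29 ∤ -24, so 29 is unramified.
Euler's criterion: (-6)^14 mod 29 = 1. Thus (-6|29) = 1.
d is a quadratic residue mod p, hence 29 splits in O_K.

splits completely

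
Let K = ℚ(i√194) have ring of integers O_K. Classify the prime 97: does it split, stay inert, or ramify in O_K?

ramifies in O_K

d = -194 ≡ 2 (mod 4), so O_K = ℤ[√-194] and disc(K) = 4d = -776.
Ramification test: 97 | -776. The prime 97 ramifies in K.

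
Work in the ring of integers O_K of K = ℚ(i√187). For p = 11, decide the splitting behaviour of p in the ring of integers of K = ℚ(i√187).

ramified — (11) = 𝔭²

d = -187 ≡ 1 (mod 4), so O_K = ℤ[(1+√-187)/2] and disc(K) = d = -187.
11 divides disc(K) = -187, so 11 ramifies.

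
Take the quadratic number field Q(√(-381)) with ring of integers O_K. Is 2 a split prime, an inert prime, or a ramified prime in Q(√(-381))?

2 is ramified

-381 mod 4 = 3, hence disc K = 4·(-381) = -1524 and O_K = ℤ[√-381].
disc(K) = -1524 = 2·(-762), so p = 2 is ramified.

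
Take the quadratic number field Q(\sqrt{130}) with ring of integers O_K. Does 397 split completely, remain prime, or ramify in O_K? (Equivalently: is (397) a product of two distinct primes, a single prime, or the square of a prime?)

d = 130 ≡ 2 (mod 4), so O_K = ℤ[√130] and disc(K) = 4d = 520.
397 ∤ 520, so 397 is unramified.
Compute (130/397) via Euler: 130^((397-1)/2) mod 397 = 396, so (130/397) = -1.
Legendre symbol -1 ⇒ 397 is inert.

inert — (397) stays prime in O_K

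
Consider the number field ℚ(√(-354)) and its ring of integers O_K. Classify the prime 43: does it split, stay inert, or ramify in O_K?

remains prime (inert)

-354 mod 4 = 2, hence disc K = 4·(-354) = -1416 and O_K = ℤ[√-354].
Since gcd(43, -1416) = 1 the prime 43 does not ramify.
Compute (-354/43) via Euler: 33^((43-1)/2) mod 43 = 42, so (-354/43) = -1.
d is a non-residue mod p, hence 43 remains inert in O_K.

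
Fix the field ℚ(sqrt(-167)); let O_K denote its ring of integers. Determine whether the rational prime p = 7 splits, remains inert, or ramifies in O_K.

Since -167 ≡ 1 mod 4, the ring of integers is ℤ[(1+√-167)/2] with discriminant -167.
7 ∤ -167, so 7 is unramified.
Legendre symbol by Euler's criterion: (-167/7) ≡ (-167)^3 ≡ 1 (mod 7), i.e. (-167/7) = 1.
Legendre symbol 1 ⇒ 7 is split.

p splits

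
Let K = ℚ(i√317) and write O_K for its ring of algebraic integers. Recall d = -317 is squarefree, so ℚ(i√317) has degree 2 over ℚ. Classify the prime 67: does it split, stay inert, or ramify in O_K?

-317 mod 4 = 3, hence disc K = 4·(-317) = -1268 and O_K = ℤ[√-317].
Since gcd(67, -1268) = 1 the prime 67 does not ramify.
Compute (-317/67) via Euler: 18^((67-1)/2) mod 67 = 66, so (-317/67) = -1.
Legendre symbol -1 ⇒ 67 is inert.

remains prime (inert)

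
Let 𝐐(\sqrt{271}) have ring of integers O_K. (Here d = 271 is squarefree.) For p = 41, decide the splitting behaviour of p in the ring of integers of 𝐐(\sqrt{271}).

Since 271 ≢ 1 mod 4, the ring of integers is ℤ[√271] with discriminant 4·271 = 1084.
disc(K) = 1084 is not divisible by 41; 41 is unramified.
Legendre symbol by Euler's criterion: (271/41) ≡ 271^20 ≡ 1 (mod 41), i.e. (271/41) = 1.
(271/41) = 1, so 41 splits.

splits completely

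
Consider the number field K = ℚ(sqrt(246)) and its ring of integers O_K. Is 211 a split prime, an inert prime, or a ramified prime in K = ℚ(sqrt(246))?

inert

d = 246 ≡ 2 (mod 4), so O_K = ℤ[√246] and disc(K) = 4d = 984.
disc(K) = 984 is not divisible by 211; 211 is unramified.
Compute (246/211) via Euler: 35^((211-1)/2) mod 211 = 210, so (246/211) = -1.
Legendre symbol -1 ⇒ 211 is inert.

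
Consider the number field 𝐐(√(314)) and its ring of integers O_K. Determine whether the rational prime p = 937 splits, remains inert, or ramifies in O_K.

inert

Since 314 ≢ 1 mod 4, the ring of integers is ℤ[√314] with discriminant 4·314 = 1256.
937 ∤ 1256, so 937 is unramified.
(314/937) = 314^468 mod 937 = 936, giving Legendre symbol -1.
(314/937) = -1, so 937 is inert.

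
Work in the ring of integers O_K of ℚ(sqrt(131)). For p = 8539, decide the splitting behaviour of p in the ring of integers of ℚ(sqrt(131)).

d = 131 ≡ 3 (mod 4), so O_K = ℤ[√131] and disc(K) = 4d = 524.
Since gcd(8539, 524) = 1 the prime 8539 does not ramify.
(131/8539) = 131^4269 mod 8539 = 1, giving Legendre symbol 1.
(131/8539) = 1, so 8539 splits.

split — (8539) = 𝔭₁𝔭₂ with 𝔭₁ ≠ 𝔭₂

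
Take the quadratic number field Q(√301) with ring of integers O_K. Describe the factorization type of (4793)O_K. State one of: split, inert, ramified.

split

d = 301 ≡ 1 (mod 4), so O_K = ℤ[(1+√301)/2] and disc(K) = d = 301.
4793 ∤ 301, so 4793 is unramified.
Euler's criterion: 301^2396 mod 4793 = 1. Thus (301|4793) = 1.
d is a quadratic residue mod p, hence 4793 splits in O_K.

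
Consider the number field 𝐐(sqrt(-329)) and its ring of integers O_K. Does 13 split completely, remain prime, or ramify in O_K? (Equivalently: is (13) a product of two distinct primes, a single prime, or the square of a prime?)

13 splits in O_K

-329 mod 4 = 3, hence disc K = 4·(-329) = -1316 and O_K = ℤ[√-329].
Since gcd(13, -1316) = 1 the prime 13 does not ramify.
Euler's criterion: (-329)^6 mod 13 = 1. Thus (-329|13) = 1.
Legendre symbol 1 ⇒ 13 is split.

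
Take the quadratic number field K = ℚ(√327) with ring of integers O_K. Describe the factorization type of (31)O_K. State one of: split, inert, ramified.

remains prime (inert)

Since 327 ≢ 1 mod 4, the ring of integers is ℤ[√327] with discriminant 4·327 = 1308.
Since gcd(31, 1308) = 1 the prime 31 does not ramify.
Euler's criterion: 327^15 mod 31 = 30. Thus (327|31) = -1.
Legendre symbol -1 ⇒ 31 is inert.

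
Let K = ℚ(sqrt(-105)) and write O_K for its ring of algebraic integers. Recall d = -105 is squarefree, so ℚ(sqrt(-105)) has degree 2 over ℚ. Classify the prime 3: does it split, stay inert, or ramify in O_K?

-105 mod 4 = 3, hence disc K = 4·(-105) = -420 and O_K = ℤ[√-105].
disc(K) = -420 = 3·(-140), so p = 3 is ramified.

ramified — (3) = 𝔭²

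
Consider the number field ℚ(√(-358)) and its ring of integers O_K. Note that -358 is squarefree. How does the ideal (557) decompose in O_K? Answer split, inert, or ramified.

inert — (557) stays prime in O_K

Since -358 ≢ 1 mod 4, the ring of integers is ℤ[√-358] with discriminant 4·(-358) = -1432.
Since gcd(557, -1432) = 1 the prime 557 does not ramify.
Euler's criterion: (-358)^278 mod 557 = 556. Thus (-358|557) = -1.
(-358/557) = -1, so 557 is inert.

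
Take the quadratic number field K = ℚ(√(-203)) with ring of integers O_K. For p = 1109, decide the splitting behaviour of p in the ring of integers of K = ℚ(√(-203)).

1109 remains inert

Since -203 ≡ 1 mod 4, the ring of integers is ℤ[(1+√-203)/2] with discriminant -203.
1109 ∤ -203, so 1109 is unramified.
Legendre symbol by Euler's criterion: (-203/1109) ≡ (-203)^554 ≡ 1108 (mod 1109), i.e. (-203/1109) = -1.
(-203/1109) = -1, so 1109 is inert.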